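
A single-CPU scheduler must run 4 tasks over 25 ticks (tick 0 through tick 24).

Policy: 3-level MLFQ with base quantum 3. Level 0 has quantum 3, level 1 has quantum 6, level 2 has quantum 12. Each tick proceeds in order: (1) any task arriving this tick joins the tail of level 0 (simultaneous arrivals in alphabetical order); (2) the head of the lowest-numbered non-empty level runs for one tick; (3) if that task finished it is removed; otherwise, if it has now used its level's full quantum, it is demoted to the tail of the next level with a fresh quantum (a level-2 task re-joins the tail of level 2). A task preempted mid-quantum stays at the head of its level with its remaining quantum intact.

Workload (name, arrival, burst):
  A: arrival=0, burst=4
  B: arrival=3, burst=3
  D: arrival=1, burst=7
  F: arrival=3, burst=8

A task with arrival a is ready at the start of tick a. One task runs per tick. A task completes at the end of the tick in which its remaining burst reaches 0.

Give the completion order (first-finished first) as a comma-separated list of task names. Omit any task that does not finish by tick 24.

t=0: L0/L1/L2 = A/-/- → run A
t=1: L0/L1/L2 = AD/-/- → run A
t=2: L0/L1/L2 = AD/-/- → run A
t=3: L0/L1/L2 = DBF/A/- → run D
t=4: L0/L1/L2 = DBF/A/- → run D
t=5: L0/L1/L2 = DBF/A/- → run D
t=6: L0/L1/L2 = BF/AD/- → run B
t=7: L0/L1/L2 = BF/AD/- → run B
t=8: L0/L1/L2 = BF/AD/- → run B
t=9: L0/L1/L2 = F/AD/- → run F
t=10: L0/L1/L2 = F/AD/- → run F
t=11: L0/L1/L2 = F/AD/- → run F
t=12: L0/L1/L2 = -/ADF/- → run A
t=13: L0/L1/L2 = -/DF/- → run D
t=14: L0/L1/L2 = -/DF/- → run D
t=15: L0/L1/L2 = -/DF/- → run D
t=16: L0/L1/L2 = -/DF/- → run D
t=17: L0/L1/L2 = -/F/- → run F
t=18: L0/L1/L2 = -/F/- → run F
t=19: L0/L1/L2 = -/F/- → run F
t=20: L0/L1/L2 = -/F/- → run F
t=21: L0/L1/L2 = -/F/- → run F
t=22: (idle)
t=23: (idle)
t=24: (idle)

completion order = B, A, D, F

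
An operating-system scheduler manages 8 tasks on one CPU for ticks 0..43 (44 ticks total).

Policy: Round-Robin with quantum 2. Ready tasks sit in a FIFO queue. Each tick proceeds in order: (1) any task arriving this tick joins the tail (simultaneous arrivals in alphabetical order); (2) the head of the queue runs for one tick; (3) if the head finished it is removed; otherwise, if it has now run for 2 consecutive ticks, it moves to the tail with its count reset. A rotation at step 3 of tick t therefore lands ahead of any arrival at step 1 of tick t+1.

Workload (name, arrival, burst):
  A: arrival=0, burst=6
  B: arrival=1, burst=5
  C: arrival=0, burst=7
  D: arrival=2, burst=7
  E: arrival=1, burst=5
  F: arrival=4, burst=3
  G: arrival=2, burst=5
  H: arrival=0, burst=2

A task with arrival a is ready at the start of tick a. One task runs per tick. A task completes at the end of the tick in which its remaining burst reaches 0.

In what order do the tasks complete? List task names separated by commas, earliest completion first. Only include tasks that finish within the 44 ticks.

completion order = H, A, F, B, E, G, C, D

t=0: queue=[A,C,H] q_used=0 → run A
t=1: queue=[A,C,H,B,E] q_used=1 → run A
t=2: queue=[C,H,B,E,A,D,G] q_used=0 → run C
t=3: queue=[C,H,B,E,A,D,G] q_used=1 → run C
t=4: queue=[H,B,E,A,D,G,C,F] q_used=0 → run H
t=5: queue=[H,B,E,A,D,G,C,F] q_used=1 → run H
t=6: queue=[B,E,A,D,G,C,F] q_used=0 → run B
t=7: queue=[B,E,A,D,G,C,F] q_used=1 → run B
t=8: queue=[E,A,D,G,C,F,B] q_used=0 → run E
t=9: queue=[E,A,D,G,C,F,B] q_used=1 → run E
t=10: queue=[A,D,G,C,F,B,E] q_used=0 → run A
t=11: queue=[A,D,G,C,F,B,E] q_used=1 → run A
t=12: queue=[D,G,C,F,B,E,A] q_used=0 → run D
t=13: queue=[D,G,C,F,B,E,A] q_used=1 → run D
t=14: queue=[G,C,F,B,E,A,D] q_used=0 → run G
t=15: queue=[G,C,F,B,E,A,D] q_used=1 → run G
t=16: queue=[C,F,B,E,A,D,G] q_used=0 → run C
t=17: queue=[C,F,B,E,A,D,G] q_used=1 → run C
t=18: queue=[F,B,E,A,D,G,C] q_used=0 → run F
t=19: queue=[F,B,E,A,D,G,C] q_used=1 → run F
t=20: queue=[B,E,A,D,G,C,F] q_used=0 → run B
t=21: queue=[B,E,A,D,G,C,F] q_used=1 → run B
t=22: queue=[E,A,D,G,C,F,B] q_used=0 → run E
t=23: queue=[E,A,D,G,C,F,B] q_used=1 → run E
t=24: queue=[A,D,G,C,F,B,E] q_used=0 → run A
t=25: queue=[A,D,G,C,F,B,E] q_used=1 → run A
t=26: queue=[D,G,C,F,B,E] q_used=0 → run D
t=27: queue=[D,G,C,F,B,E] q_used=1 → run D
t=28: queue=[G,C,F,B,E,D] q_used=0 → run G
t=29: queue=[G,C,F,B,E,D] q_used=1 → run G
t=30: queue=[C,F,B,E,D,G] q_used=0 → run C
t=31: queue=[C,F,B,E,D,G] q_used=1 → run C
t=32: queue=[F,B,E,D,G,C] q_used=0 → run F
t=33: queue=[B,E,D,G,C] q_used=0 → run B
t=34: queue=[E,D,G,C] q_used=0 → run E
t=35: queue=[D,G,C] q_used=0 → run D
t=36: queue=[D,G,C] q_used=1 → run D
t=37: queue=[G,C,D] q_used=0 → run G
t=38: queue=[C,D] q_used=0 → run C
t=39: queue=[D] q_used=0 → run D
t=40: (idle)
t=41: (idle)
t=42: (idle)
t=43: (idle)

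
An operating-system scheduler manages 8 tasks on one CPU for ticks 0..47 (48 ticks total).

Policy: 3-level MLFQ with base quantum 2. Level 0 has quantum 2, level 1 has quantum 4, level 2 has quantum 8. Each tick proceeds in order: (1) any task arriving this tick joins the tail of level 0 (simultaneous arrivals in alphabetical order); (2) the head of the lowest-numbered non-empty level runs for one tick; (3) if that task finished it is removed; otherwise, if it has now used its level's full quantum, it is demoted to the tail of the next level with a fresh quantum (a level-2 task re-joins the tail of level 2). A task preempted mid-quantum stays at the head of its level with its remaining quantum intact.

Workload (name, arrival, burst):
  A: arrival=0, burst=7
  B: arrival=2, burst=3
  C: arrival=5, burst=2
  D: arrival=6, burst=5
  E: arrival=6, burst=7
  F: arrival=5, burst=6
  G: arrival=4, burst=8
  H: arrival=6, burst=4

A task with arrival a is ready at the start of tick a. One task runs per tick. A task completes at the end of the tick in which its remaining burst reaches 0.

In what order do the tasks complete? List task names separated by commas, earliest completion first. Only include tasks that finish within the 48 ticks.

completion order = C, B, F, D, H, A, G, E

t=0: L0/L1/L2 = A/-/- → run A
t=1: L0/L1/L2 = A/-/- → run A
t=2: L0/L1/L2 = B/A/- → run B
t=3: L0/L1/L2 = B/A/- → run B
t=4: L0/L1/L2 = G/AB/- → run G
t=5: L0/L1/L2 = GCF/AB/- → run G
t=6: L0/L1/L2 = CFDEH/ABG/- → run C
t=7: L0/L1/L2 = CFDEH/ABG/- → run C
t=8: L0/L1/L2 = FDEH/ABG/- → run F
t=9: L0/L1/L2 = FDEH/ABG/- → run F
t=10: L0/L1/L2 = DEH/ABGF/- → run D
t=11: L0/L1/L2 = DEH/ABGF/- → run D
t=12: L0/L1/L2 = EH/ABGFD/- → run E
t=13: L0/L1/L2 = EH/ABGFD/- → run E
t=14: L0/L1/L2 = H/ABGFDE/- → run H
t=15: L0/L1/L2 = H/ABGFDE/- → run H
t=16: L0/L1/L2 = -/ABGFDEH/- → run A
t=17: L0/L1/L2 = -/ABGFDEH/- → run A
t=18: L0/L1/L2 = -/ABGFDEH/- → run A
t=19: L0/L1/L2 = -/ABGFDEH/- → run A
t=20: L0/L1/L2 = -/BGFDEH/A → run B
t=21: L0/L1/L2 = -/GFDEH/A → run G
t=22: L0/L1/L2 = -/GFDEH/A → run G
t=23: L0/L1/L2 = -/GFDEH/A → run G
t=24: L0/L1/L2 = -/GFDEH/A → run G
t=25: L0/L1/L2 = -/FDEH/AG → run F
t=26: L0/L1/L2 = -/FDEH/AG → run F
t=27: L0/L1/L2 = -/FDEH/AG → run F
t=28: L0/L1/L2 = -/FDEH/AG → run F
t=29: L0/L1/L2 = -/DEH/AG → run D
t=30: L0/L1/L2 = -/DEH/AG → run D
t=31: L0/L1/L2 = -/DEH/AG → run D
t=32: L0/L1/L2 = -/EH/AG → run E
t=33: L0/L1/L2 = -/EH/AG → run E
t=34: L0/L1/L2 = -/EH/AG → run E
t=35: L0/L1/L2 = -/EH/AG → run E
t=36: L0/L1/L2 = -/H/AGE → run H
t=37: L0/L1/L2 = -/H/AGE → run H
t=38: L0/L1/L2 = -/-/AGE → run A
t=39: L0/L1/L2 = -/-/GE → run G
t=40: L0/L1/L2 = -/-/GE → run G
t=41: L0/L1/L2 = -/-/E → run E
t=42: (idle)
t=43: (idle)
t=44: (idle)
t=45: (idle)
t=46: (idle)
t=47: (idle)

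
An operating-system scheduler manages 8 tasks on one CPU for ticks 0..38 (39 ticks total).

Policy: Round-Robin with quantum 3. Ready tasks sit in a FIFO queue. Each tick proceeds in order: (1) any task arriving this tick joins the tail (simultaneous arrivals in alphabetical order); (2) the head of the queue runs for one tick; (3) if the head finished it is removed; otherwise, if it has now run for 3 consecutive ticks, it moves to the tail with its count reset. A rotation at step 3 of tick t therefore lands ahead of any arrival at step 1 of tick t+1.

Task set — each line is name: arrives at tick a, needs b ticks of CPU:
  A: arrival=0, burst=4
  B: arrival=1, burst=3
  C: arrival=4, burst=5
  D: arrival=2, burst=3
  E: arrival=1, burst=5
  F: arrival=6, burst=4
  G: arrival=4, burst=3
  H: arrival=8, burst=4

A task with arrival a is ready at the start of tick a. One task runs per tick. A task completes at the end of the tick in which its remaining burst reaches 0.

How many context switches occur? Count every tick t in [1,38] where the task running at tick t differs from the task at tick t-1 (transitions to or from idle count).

context switches = 13

t=0: queue=[A] q_used=0 → run A
t=1: queue=[A,B,E] q_used=1 → run A
t=2: queue=[A,B,E,D] q_used=2 → run A
t=3: queue=[B,E,D,A] q_used=0 → run B
t=4: queue=[B,E,D,A,C,G] q_used=1 → run B
t=5: queue=[B,E,D,A,C,G] q_used=2 → run B
t=6: queue=[E,D,A,C,G,F] q_used=0 → run E
t=7: queue=[E,D,A,C,G,F] q_used=1 → run E
t=8: queue=[E,D,A,C,G,F,H] q_used=2 → run E
t=9: queue=[D,A,C,G,F,H,E] q_used=0 → run D
t=10: queue=[D,A,C,G,F,H,E] q_used=1 → run D
t=11: queue=[D,A,C,G,F,H,E] q_used=2 → run D
t=12: queue=[A,C,G,F,H,E] q_used=0 → run A
t=13: queue=[C,G,F,H,E] q_used=0 → run C
t=14: queue=[C,G,F,H,E] q_used=1 → run C
t=15: queue=[C,G,F,H,E] q_used=2 → run C
t=16: queue=[G,F,H,E,C] q_used=0 → run G
t=17: queue=[G,F,H,E,C] q_used=1 → run G
t=18: queue=[G,F,H,E,C] q_used=2 → run G
t=19: queue=[F,H,E,C] q_used=0 → run F
t=20: queue=[F,H,E,C] q_used=1 → run F
t=21: queue=[F,H,E,C] q_used=2 → run F
t=22: queue=[H,E,C,F] q_used=0 → run H
t=23: queue=[H,E,C,F] q_used=1 → run H
t=24: queue=[H,E,C,F] q_used=2 → run H
t=25: queue=[E,C,F,H] q_used=0 → run E
t=26: queue=[E,C,F,H] q_used=1 → run E
t=27: queue=[C,F,H] q_used=0 → run C
t=28: queue=[C,F,H] q_used=1 → run C
t=29: queue=[F,H] q_used=0 → run F
t=30: queue=[H] q_used=0 → run H
t=31: (idle)
t=32: (idle)
t=33: (idle)
t=34: (idle)
t=35: (idle)
t=36: (idle)
t=37: (idle)
t=38: (idle)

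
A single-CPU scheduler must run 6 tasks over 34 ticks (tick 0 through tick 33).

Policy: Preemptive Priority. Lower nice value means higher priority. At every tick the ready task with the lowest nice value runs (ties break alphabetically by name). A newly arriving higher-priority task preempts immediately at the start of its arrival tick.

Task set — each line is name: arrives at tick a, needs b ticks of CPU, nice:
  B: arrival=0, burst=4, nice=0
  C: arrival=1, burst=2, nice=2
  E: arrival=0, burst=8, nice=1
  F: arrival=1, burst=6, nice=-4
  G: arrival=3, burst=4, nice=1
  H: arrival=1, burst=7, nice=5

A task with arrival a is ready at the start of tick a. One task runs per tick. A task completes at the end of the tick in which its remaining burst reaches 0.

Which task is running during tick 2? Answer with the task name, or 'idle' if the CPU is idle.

t=0: ready={B,E} → run B
t=1: ready={B,C,E,F,H} → run F
t=2: ready={B,C,E,F,H} → run F
t=3: ready={B,C,E,F,G,H} → run F
t=4: ready={B,C,E,F,G,H} → run F
t=5: ready={B,C,E,F,G,H} → run F
t=6: ready={B,C,E,F,G,H} → run F
t=7: ready={B,C,E,G,H} → run B
t=8: ready={B,C,E,G,H} → run B
t=9: ready={B,C,E,G,H} → run B
t=10: ready={C,E,G,H} → run E
t=11: ready={C,E,G,H} → run E
t=12: ready={C,E,G,H} → run E
t=13: ready={C,E,G,H} → run E
t=14: ready={C,E,G,H} → run E
t=15: ready={C,E,G,H} → run E
t=16: ready={C,E,G,H} → run E
t=17: ready={C,E,G,H} → run E
t=18: ready={C,G,H} → run G
t=19: ready={C,G,H} → run G
t=20: ready={C,G,H} → run G
t=21: ready={C,G,H} → run G
t=22: ready={C,H} → run C
t=23: ready={C,H} → run C
t=24: ready={H} → run H
t=25: ready={H} → run H
t=26: ready={H} → run H
t=27: ready={H} → run H
t=28: ready={H} → run H
t=29: ready={H} → run H
t=30: ready={H} → run H
t=31: (idle)
t=32: (idle)
t=33: (idle)

running at tick 2 = F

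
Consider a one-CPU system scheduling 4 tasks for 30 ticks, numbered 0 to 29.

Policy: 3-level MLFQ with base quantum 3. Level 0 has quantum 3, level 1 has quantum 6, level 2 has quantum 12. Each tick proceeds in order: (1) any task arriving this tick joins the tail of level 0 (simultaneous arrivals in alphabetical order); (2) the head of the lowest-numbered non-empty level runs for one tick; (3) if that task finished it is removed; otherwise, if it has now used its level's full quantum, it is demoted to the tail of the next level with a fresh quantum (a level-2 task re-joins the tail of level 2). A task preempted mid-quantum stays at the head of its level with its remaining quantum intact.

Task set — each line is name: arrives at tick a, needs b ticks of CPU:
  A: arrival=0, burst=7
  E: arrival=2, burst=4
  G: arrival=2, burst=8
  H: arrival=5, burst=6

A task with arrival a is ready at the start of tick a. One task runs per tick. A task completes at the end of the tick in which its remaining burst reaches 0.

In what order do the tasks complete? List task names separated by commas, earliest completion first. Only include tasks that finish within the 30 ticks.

completion order = A, E, G, H

t=0: L0/L1/L2 = A/-/- → run A
t=1: L0/L1/L2 = A/-/- → run A
t=2: L0/L1/L2 = AEG/-/- → run A
t=3: L0/L1/L2 = EG/A/- → run E
t=4: L0/L1/L2 = EG/A/- → run E
t=5: L0/L1/L2 = EGH/A/- → run E
t=6: L0/L1/L2 = GH/AE/- → run G
t=7: L0/L1/L2 = GH/AE/- → run G
t=8: L0/L1/L2 = GH/AE/- → run G
t=9: L0/L1/L2 = H/AEG/- → run H
t=10: L0/L1/L2 = H/AEG/- → run H
t=11: L0/L1/L2 = H/AEG/- → run H
t=12: L0/L1/L2 = -/AEGH/- → run A
t=13: L0/L1/L2 = -/AEGH/- → run A
t=14: L0/L1/L2 = -/AEGH/- → run A
t=15: L0/L1/L2 = -/AEGH/- → run A
t=16: L0/L1/L2 = -/EGH/- → run E
t=17: L0/L1/L2 = -/GH/- → run G
t=18: L0/L1/L2 = -/GH/- → run G
t=19: L0/L1/L2 = -/GH/- → run G
t=20: L0/L1/L2 = -/GH/- → run G
t=21: L0/L1/L2 = -/GH/- → run G
t=22: L0/L1/L2 = -/H/- → run H
t=23: L0/L1/L2 = -/H/- → run H
t=24: L0/L1/L2 = -/H/- → run H
t=25: (idle)
t=26: (idle)
t=27: (idle)
t=28: (idle)
t=29: (idle)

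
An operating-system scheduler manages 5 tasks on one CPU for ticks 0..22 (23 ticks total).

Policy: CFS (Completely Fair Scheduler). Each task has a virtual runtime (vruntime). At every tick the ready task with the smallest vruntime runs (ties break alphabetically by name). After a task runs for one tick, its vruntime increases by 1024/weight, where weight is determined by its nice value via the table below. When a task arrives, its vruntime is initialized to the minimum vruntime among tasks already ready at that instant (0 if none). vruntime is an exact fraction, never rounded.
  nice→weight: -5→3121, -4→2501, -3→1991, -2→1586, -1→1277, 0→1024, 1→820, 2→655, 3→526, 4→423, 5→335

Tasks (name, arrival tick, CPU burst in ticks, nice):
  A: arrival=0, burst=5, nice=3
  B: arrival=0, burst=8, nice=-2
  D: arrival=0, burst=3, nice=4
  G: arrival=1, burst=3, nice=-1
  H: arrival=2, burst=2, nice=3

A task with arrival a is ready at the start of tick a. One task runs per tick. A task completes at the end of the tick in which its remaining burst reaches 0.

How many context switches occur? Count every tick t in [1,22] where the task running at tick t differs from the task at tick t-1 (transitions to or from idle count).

t=0: vr[A=0 B=0 D=0] → run A
t=1: vr[A=512/263 B=0 D=0 G=0] → run B
t=2: vr[A=512/263 B=512/793 D=0 G=0 H=0] → run D
t=3: vr[A=512/263 B=512/793 D=1024/423 G=0 H=0] → run G
t=4: vr[A=512/263 B=512/793 D=1024/423 G=1024/1277 H=0] → run H
t=5: vr[A=512/263 B=512/793 D=1024/423 G=1024/1277 H=512/263] → run B
t=6: vr[A=512/263 B=1024/793 D=1024/423 G=1024/1277 H=512/263] → run G
t=7: vr[A=512/263 B=1024/793 D=1024/423 G=2048/1277 H=512/263] → run B
t=8: vr[A=512/263 B=1536/793 D=1024/423 G=2048/1277 H=512/263] → run G
t=9: vr[A=512/263 B=1536/793 D=1024/423 H=512/263] → run B
t=10: vr[A=512/263 B=2048/793 D=1024/423 H=512/263] → run A
t=11: vr[A=1024/263 B=2048/793 D=1024/423 H=512/263] → run H
t=12: vr[A=1024/263 B=2048/793 D=1024/423] → run D
t=13: vr[A=1024/263 B=2048/793 D=2048/423] → run B
t=14: vr[A=1024/263 B=2560/793 D=2048/423] → run B
t=15: vr[A=1024/263 B=3072/793 D=2048/423] → run B
t=16: vr[A=1024/263 B=3584/793 D=2048/423] → run A
t=17: vr[A=1536/263 B=3584/793 D=2048/423] → run B
t=18: vr[A=1536/263 D=2048/423] → run D
t=19: vr[A=1536/263] → run A
t=20: vr[A=2048/263] → run A
t=21: (idle)
t=22: (idle)

context switches = 18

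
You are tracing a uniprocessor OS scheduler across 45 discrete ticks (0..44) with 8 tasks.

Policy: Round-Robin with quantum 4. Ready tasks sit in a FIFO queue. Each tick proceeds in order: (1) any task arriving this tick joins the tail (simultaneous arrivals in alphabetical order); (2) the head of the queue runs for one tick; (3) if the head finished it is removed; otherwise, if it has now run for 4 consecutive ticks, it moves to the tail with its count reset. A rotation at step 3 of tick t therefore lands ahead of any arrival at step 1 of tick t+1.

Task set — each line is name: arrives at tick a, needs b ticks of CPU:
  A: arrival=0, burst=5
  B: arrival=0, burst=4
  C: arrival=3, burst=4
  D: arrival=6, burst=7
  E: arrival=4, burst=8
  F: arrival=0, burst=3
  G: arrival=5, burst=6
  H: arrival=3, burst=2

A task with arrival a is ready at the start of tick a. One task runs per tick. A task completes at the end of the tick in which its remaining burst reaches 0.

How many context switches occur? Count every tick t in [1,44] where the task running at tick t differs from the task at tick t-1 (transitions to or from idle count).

context switches = 12

t=0: queue=[A,B,F] q_used=0 → run A
t=1: queue=[A,B,F] q_used=1 → run A
t=2: queue=[A,B,F] q_used=2 → run A
t=3: queue=[A,B,F,C,H] q_used=3 → run A
t=4: queue=[B,F,C,H,A,E] q_used=0 → run B
t=5: queue=[B,F,C,H,A,E,G] q_used=1 → run B
t=6: queue=[B,F,C,H,A,E,G,D] q_used=2 → run B
t=7: queue=[B,F,C,H,A,E,G,D] q_used=3 → run B
t=8: queue=[F,C,H,A,E,G,D] q_used=0 → run F
t=9: queue=[F,C,H,A,E,G,D] q_used=1 → run F
t=10: queue=[F,C,H,A,E,G,D] q_used=2 → run F
t=11: queue=[C,H,A,E,G,D] q_used=0 → run C
t=12: queue=[C,H,A,E,G,D] q_used=1 → run C
t=13: queue=[C,H,A,E,G,D] q_used=2 → run C
t=14: queue=[C,H,A,E,G,D] q_used=3 → run C
t=15: queue=[H,A,E,G,D] q_used=0 → run H
t=16: queue=[H,A,E,G,D] q_used=1 → run H
t=17: queue=[A,E,G,D] q_used=0 → run A
t=18: queue=[E,G,D] q_used=0 → run E
t=19: queue=[E,G,D] q_used=1 → run E
t=20: queue=[E,G,D] q_used=2 → run E
t=21: queue=[E,G,D] q_used=3 → run E
t=22: queue=[G,D,E] q_used=0 → run G
t=23: queue=[G,D,E] q_used=1 → run G
t=24: queue=[G,D,E] q_used=2 → run G
t=25: queue=[G,D,E] q_used=3 → run G
t=26: queue=[D,E,G] q_used=0 → run D
t=27: queue=[D,E,G] q_used=1 → run D
t=28: queue=[D,E,G] q_used=2 → run D
t=29: queue=[D,E,G] q_used=3 → run D
t=30: queue=[E,G,D] q_used=0 → run E
t=31: queue=[E,G,D] q_used=1 → run E
t=32: queue=[E,G,D] q_used=2 → run E
t=33: queue=[E,G,D] q_used=3 → run E
t=34: queue=[G,D] q_used=0 → run G
t=35: queue=[G,D] q_used=1 → run G
t=36: queue=[D] q_used=0 → run D
t=37: queue=[D] q_used=1 → run D
t=38: queue=[D] q_used=2 → run D
t=39: (idle)
t=40: (idle)
t=41: (idle)
t=42: (idle)
t=43: (idle)
t=44: (idle)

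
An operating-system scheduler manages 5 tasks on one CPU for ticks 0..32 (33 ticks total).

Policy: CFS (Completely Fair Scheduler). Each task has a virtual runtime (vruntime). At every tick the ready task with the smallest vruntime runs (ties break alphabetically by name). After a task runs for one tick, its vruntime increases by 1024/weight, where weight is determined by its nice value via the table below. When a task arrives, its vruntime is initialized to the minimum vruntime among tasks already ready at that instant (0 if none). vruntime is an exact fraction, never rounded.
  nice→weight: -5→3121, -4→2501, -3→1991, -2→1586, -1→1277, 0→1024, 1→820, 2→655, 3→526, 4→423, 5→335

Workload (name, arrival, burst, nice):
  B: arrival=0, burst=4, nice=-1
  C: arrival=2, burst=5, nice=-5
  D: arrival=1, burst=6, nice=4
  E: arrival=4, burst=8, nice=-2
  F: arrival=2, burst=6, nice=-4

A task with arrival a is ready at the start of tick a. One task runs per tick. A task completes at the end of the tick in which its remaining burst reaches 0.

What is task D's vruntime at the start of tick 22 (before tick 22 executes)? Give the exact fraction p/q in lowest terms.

vruntime(D, start of tick 22) = 3048448/540171

t=0: vr[B=0] → run B
t=1: vr[B=1024/1277 D=1024/1277] → run B
t=2: vr[B=2048/1277 C=1024/1277 D=1024/1277 F=1024/1277] → run C
t=3: vr[B=2048/1277 C=4503552/3985517 D=1024/1277 F=1024/1277] → run D
t=4: vr[B=2048/1277 C=4503552/3985517 D=1740800/540171 E=1024/1277 F=1024/1277] → run E
t=5: vr[B=2048/1277 C=4503552/3985517 D=1740800/540171 E=1465856/1012661 F=1024/1277] → run F
t=6: vr[B=2048/1277 C=4503552/3985517 D=1740800/540171 E=1465856/1012661 F=3868672/3193777] → run C
t=7: vr[B=2048/1277 C=5811200/3985517 D=1740800/540171 E=1465856/1012661 F=3868672/3193777] → run F
t=8: vr[B=2048/1277 C=5811200/3985517 D=1740800/540171 E=1465856/1012661 F=5176320/3193777] → run E
t=9: vr[B=2048/1277 C=5811200/3985517 D=1740800/540171 E=2119680/1012661 F=5176320/3193777] → run C
t=10: vr[B=2048/1277 C=7118848/3985517 D=1740800/540171 E=2119680/1012661 F=5176320/3193777] → run B
t=11: vr[B=3072/1277 C=7118848/3985517 D=1740800/540171 E=2119680/1012661 F=5176320/3193777] → run F
t=12: vr[B=3072/1277 C=7118848/3985517 D=1740800/540171 E=2119680/1012661 F=6483968/3193777] → run C
t=13: vr[B=3072/1277 C=8426496/3985517 D=1740800/540171 E=2119680/1012661 F=6483968/3193777] → run F
t=14: vr[B=3072/1277 C=8426496/3985517 D=1740800/540171 E=2119680/1012661 F=7791616/3193777] → run E
t=15: vr[B=3072/1277 C=8426496/3985517 D=1740800/540171 E=2773504/1012661 F=7791616/3193777] → run C
t=16: vr[B=3072/1277 D=1740800/540171 E=2773504/1012661 F=7791616/3193777] → run B
t=17: vr[D=1740800/540171 E=2773504/1012661 F=7791616/3193777] → run F
t=18: vr[D=1740800/540171 E=2773504/1012661 F=9099264/3193777] → run E
t=19: vr[D=1740800/540171 E=3427328/1012661 F=9099264/3193777] → run F
t=20: vr[D=1740800/540171 E=3427328/1012661] → run D
t=21: vr[D=3048448/540171 E=3427328/1012661] → run E
t=22: vr[D=3048448/540171 E=4081152/1012661] → run E
t=23: vr[D=3048448/540171 E=4734976/1012661] → run E
t=24: vr[D=3048448/540171 E=5388800/1012661] → run E
t=25: vr[D=3048448/540171] → run D
t=26: vr[D=1452032/180057] → run D
t=27: vr[D=5663744/540171] → run D
t=28: vr[D=6971392/540171] → run D
t=29: (idle)
t=30: (idle)
t=31: (idle)
t=32: (idle)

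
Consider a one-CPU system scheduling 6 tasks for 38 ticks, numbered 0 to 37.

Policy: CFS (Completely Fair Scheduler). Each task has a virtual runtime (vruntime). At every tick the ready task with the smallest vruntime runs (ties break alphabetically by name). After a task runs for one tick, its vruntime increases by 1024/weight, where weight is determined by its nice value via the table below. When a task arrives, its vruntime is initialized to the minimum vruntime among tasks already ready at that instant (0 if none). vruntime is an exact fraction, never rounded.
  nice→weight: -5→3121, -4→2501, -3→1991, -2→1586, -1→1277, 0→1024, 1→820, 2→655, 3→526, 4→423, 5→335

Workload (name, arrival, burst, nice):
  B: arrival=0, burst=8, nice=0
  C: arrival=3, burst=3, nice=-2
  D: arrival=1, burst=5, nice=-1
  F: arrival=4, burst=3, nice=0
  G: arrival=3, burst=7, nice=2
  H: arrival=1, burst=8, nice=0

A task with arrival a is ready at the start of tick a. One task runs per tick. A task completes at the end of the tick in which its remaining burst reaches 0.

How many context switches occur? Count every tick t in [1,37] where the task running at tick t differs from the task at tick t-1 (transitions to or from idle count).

context switches = 32

t=0: vr[B=0] → run B
t=1: vr[B=1 D=1 H=1] → run B
t=2: vr[B=2 D=1 H=1] → run D
t=3: vr[B=2 C=1 D=2301/1277 G=1 H=1] → run C
t=4: vr[B=2 C=1305/793 D=2301/1277 F=1 G=1 H=1] → run F
t=5: vr[B=2 C=1305/793 D=2301/1277 F=2 G=1 H=1] → run G
t=6: vr[B=2 C=1305/793 D=2301/1277 F=2 G=1679/655 H=1] → run H
t=7: vr[B=2 C=1305/793 D=2301/1277 F=2 G=1679/655 H=2] → run C
t=8: vr[B=2 C=1817/793 D=2301/1277 F=2 G=1679/655 H=2] → run D
t=9: vr[B=2 C=1817/793 D=3325/1277 F=2 G=1679/655 H=2] → run B
t=10: vr[B=3 C=1817/793 D=3325/1277 F=2 G=1679/655 H=2] → run F
t=11: vr[B=3 C=1817/793 D=3325/1277 F=3 G=1679/655 H=2] → run H
t=12: vr[B=3 C=1817/793 D=3325/1277 F=3 G=1679/655 H=3] → run C
t=13: vr[B=3 D=3325/1277 F=3 G=1679/655 H=3] → run G
t=14: vr[B=3 D=3325/1277 F=3 G=2703/655 H=3] → run D
t=15: vr[B=3 D=4349/1277 F=3 G=2703/655 H=3] → run B
t=16: vr[B=4 D=4349/1277 F=3 G=2703/655 H=3] → run F
t=17: vr[B=4 D=4349/1277 G=2703/655 H=3] → run H
t=18: vr[B=4 D=4349/1277 G=2703/655 H=4] → run D
t=19: vr[B=4 D=5373/1277 G=2703/655 H=4] → run B
t=20: vr[B=5 D=5373/1277 G=2703/655 H=4] → run H
t=21: vr[B=5 D=5373/1277 G=2703/655 H=5] → run G
t=22: vr[B=5 D=5373/1277 G=3727/655 H=5] → run D
t=23: vr[B=5 G=3727/655 H=5] → run B
t=24: vr[B=6 G=3727/655 H=5] → run H
t=25: vr[B=6 G=3727/655 H=6] → run G
t=26: vr[B=6 G=4751/655 H=6] → run B
t=27: vr[B=7 G=4751/655 H=6] → run H
t=28: vr[B=7 G=4751/655 H=7] → run B
t=29: vr[G=4751/655 H=7] → run H
t=30: vr[G=4751/655 H=8] → run G
t=31: vr[G=1155/131 H=8] → run H
t=32: vr[G=1155/131] → run G
t=33: vr[G=6799/655] → run G
t=34: (idle)
t=35: (idle)
t=36: (idle)
t=37: (idle)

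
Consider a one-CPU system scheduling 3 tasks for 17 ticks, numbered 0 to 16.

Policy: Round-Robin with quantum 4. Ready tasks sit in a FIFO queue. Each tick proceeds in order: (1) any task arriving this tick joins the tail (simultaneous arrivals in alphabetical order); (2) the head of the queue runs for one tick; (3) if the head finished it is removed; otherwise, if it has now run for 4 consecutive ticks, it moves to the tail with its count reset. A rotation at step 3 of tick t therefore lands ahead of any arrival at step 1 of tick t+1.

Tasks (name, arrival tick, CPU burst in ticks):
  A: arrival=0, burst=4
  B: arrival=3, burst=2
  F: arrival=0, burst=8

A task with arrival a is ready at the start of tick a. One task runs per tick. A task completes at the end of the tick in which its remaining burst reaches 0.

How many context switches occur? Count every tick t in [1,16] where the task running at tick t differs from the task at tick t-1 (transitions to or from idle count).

t=0: queue=[A,F] q_used=0 → run A
t=1: queue=[A,F] q_used=1 → run A
t=2: queue=[A,F] q_used=2 → run A
t=3: queue=[A,F,B] q_used=3 → run A
t=4: queue=[F,B] q_used=0 → run F
t=5: queue=[F,B] q_used=1 → run F
t=6: queue=[F,B] q_used=2 → run F
t=7: queue=[F,B] q_used=3 → run F
t=8: queue=[B,F] q_used=0 → run B
t=9: queue=[B,F] q_used=1 → run B
t=10: queue=[F] q_used=0 → run F
t=11: queue=[F] q_used=1 → run F
t=12: queue=[F] q_used=2 → run F
t=13: queue=[F] q_used=3 → run F
t=14: (idle)
t=15: (idle)
t=16: (idle)

context switches = 4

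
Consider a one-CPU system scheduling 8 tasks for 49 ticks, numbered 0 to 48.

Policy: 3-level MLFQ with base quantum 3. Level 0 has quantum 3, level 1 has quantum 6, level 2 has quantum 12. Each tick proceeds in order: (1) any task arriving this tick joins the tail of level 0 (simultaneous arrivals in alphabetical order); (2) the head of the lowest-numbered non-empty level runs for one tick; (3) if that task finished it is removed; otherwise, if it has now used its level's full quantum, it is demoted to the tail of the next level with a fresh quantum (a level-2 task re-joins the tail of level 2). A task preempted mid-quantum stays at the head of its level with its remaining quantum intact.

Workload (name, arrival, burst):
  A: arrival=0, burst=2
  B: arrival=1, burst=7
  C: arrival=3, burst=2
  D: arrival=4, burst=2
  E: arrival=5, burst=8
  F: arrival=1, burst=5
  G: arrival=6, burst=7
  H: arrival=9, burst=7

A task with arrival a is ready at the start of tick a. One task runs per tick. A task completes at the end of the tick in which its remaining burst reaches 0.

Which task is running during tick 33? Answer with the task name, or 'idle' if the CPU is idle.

running at tick 33 = G

t=0: L0/L1/L2 = A/-/- → run A
t=1: L0/L1/L2 = ABF/-/- → run A
t=2: L0/L1/L2 = BF/-/- → run B
t=3: L0/L1/L2 = BFC/-/- → run B
t=4: L0/L1/L2 = BFCD/-/- → run B
t=5: L0/L1/L2 = FCDE/B/- → run F
t=6: L0/L1/L2 = FCDEG/B/- → run F
t=7: L0/L1/L2 = FCDEG/B/- → run F
t=8: L0/L1/L2 = CDEG/BF/- → run C
t=9: L0/L1/L2 = CDEGH/BF/- → run C
t=10: L0/L1/L2 = DEGH/BF/- → run D
t=11: L0/L1/L2 = DEGH/BF/- → run D
t=12: L0/L1/L2 = EGH/BF/- → run E
t=13: L0/L1/L2 = EGH/BF/- → run E
t=14: L0/L1/L2 = EGH/BF/- → run E
t=15: L0/L1/L2 = GH/BFE/- → run G
t=16: L0/L1/L2 = GH/BFE/- → run G
t=17: L0/L1/L2 = GH/BFE/- → run G
t=18: L0/L1/L2 = H/BFEG/- → run H
t=19: L0/L1/L2 = H/BFEG/- → run H
t=20: L0/L1/L2 = H/BFEG/- → run H
t=21: L0/L1/L2 = -/BFEGH/- → run B
t=22: L0/L1/L2 = -/BFEGH/- → run B
t=23: L0/L1/L2 = -/BFEGH/- → run B
t=24: L0/L1/L2 = -/BFEGH/- → run B
t=25: L0/L1/L2 = -/FEGH/- → run F
t=26: L0/L1/L2 = -/FEGH/- → run F
t=27: L0/L1/L2 = -/EGH/- → run E
t=28: L0/L1/L2 = -/EGH/- → run E
t=29: L0/L1/L2 = -/EGH/- → run E
t=30: L0/L1/L2 = -/EGH/- → run E
t=31: L0/L1/L2 = -/EGH/- → run E
t=32: L0/L1/L2 = -/GH/- → run G
t=33: L0/L1/L2 = -/GH/- → run G
t=34: L0/L1/L2 = -/GH/- → run G
t=35: L0/L1/L2 = -/GH/- → run G
t=36: L0/L1/L2 = -/H/- → run H
t=37: L0/L1/L2 = -/H/- → run H
t=38: L0/L1/L2 = -/H/- → run H
t=39: L0/L1/L2 = -/H/- → run H
t=40: (idle)
t=41: (idle)
t=42: (idle)
t=43: (idle)
t=44: (idle)
t=45: (idle)
t=46: (idle)
t=47: (idle)
t=48: (idle)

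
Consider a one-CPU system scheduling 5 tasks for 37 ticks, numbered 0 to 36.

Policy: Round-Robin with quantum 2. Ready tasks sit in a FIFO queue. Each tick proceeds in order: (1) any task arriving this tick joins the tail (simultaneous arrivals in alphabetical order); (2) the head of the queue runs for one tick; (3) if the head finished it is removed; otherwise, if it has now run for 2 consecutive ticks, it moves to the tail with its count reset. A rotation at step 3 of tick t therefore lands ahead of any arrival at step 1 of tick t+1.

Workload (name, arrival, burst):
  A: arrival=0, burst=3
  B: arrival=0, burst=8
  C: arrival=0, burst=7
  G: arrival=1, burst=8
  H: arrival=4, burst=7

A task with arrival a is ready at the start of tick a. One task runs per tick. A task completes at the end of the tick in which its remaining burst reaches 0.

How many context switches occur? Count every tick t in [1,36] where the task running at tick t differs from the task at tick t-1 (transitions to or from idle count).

context switches = 18

t=0: queue=[A,B,C] q_used=0 → run A
t=1: queue=[A,B,C,G] q_used=1 → run A
t=2: queue=[B,C,G,A] q_used=0 → run B
t=3: queue=[B,C,G,A] q_used=1 → run B
t=4: queue=[C,G,A,B,H] q_used=0 → run C
t=5: queue=[C,G,A,B,H] q_used=1 → run C
t=6: queue=[G,A,B,H,C] q_used=0 → run G
t=7: queue=[G,A,B,H,C] q_used=1 → run G
t=8: queue=[A,B,H,C,G] q_used=0 → run A
t=9: queue=[B,H,C,G] q_used=0 → run B
t=10: queue=[B,H,C,G] q_used=1 → run B
t=11: queue=[H,C,G,B] q_used=0 → run H
t=12: queue=[H,C,G,B] q_used=1 → run H
t=13: queue=[C,G,B,H] q_used=0 → run C
t=14: queue=[C,G,B,H] q_used=1 → run C
t=15: queue=[G,B,H,C] q_used=0 → run G
t=16: queue=[G,B,H,C] q_used=1 → run G
t=17: queue=[B,H,C,G] q_used=0 → run B
t=18: queue=[B,H,C,G] q_used=1 → run B
t=19: queue=[H,C,G,B] q_used=0 → run H
t=20: queue=[H,C,G,B] q_used=1 → run H
t=21: queue=[C,G,B,H] q_used=0 → run C
t=22: queue=[C,G,B,H] q_used=1 → run C
t=23: queue=[G,B,H,C] q_used=0 → run G
t=24: queue=[G,B,H,C] q_used=1 → run G
t=25: queue=[B,H,C,G] q_used=0 → run B
t=26: queue=[B,H,C,G] q_used=1 → run B
t=27: queue=[H,C,G] q_used=0 → run H
t=28: queue=[H,C,G] q_used=1 → run H
t=29: queue=[C,G,H] q_used=0 → run C
t=30: queue=[G,H] q_used=0 → run G
t=31: queue=[G,H] q_used=1 → run G
t=32: queue=[H] q_used=0 → run H
t=33: (idle)
t=34: (idle)
t=35: (idle)
t=36: (idle)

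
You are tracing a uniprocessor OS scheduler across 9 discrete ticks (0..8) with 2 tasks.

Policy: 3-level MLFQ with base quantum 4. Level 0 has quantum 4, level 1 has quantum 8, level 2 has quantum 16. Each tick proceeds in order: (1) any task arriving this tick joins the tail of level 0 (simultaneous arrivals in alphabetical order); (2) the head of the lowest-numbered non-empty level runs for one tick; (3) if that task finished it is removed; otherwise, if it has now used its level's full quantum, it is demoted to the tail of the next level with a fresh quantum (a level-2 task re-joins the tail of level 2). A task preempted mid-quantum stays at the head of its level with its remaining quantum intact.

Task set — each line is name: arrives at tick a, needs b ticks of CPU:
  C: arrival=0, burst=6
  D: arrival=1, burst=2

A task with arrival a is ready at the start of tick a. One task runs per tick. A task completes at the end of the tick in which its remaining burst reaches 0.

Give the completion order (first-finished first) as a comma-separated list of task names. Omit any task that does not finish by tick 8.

completion order = D, C

t=0: L0/L1/L2 = C/-/- → run C
t=1: L0/L1/L2 = CD/-/- → run C
t=2: L0/L1/L2 = CD/-/- → run C
t=3: L0/L1/L2 = CD/-/- → run C
t=4: L0/L1/L2 = D/C/- → run D
t=5: L0/L1/L2 = D/C/- → run D
t=6: L0/L1/L2 = -/C/- → run C
t=7: L0/L1/L2 = -/C/- → run C
t=8: (idle)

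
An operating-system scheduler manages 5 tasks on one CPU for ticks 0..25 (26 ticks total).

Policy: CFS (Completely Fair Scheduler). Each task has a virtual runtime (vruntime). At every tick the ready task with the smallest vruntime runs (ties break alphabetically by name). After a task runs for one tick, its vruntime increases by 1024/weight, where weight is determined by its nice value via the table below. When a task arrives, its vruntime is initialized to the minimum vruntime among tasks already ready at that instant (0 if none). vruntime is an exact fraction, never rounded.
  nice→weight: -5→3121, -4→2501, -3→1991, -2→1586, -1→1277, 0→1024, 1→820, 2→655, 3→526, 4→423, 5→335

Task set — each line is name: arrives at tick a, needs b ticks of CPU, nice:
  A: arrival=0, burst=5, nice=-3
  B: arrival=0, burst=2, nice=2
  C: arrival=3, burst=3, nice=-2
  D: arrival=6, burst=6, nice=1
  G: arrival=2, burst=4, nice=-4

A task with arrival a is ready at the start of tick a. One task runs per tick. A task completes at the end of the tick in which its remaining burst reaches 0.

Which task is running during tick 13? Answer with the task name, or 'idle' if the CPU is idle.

running at tick 13 = C

t=0: vr[A=0 B=0] → run A
t=1: vr[A=1024/1991 B=0] → run B
t=2: vr[A=1024/1991 B=1024/655 G=1024/1991] → run A
t=3: vr[A=2048/1991 B=1024/655 C=1024/1991 G=1024/1991] → run C
t=4: vr[A=2048/1991 B=1024/655 C=1831424/1578863 G=1024/1991] → run G
t=5: vr[A=2048/1991 B=1024/655 C=1831424/1578863 G=4599808/4979491] → run G
t=6: vr[A=2048/1991 B=1024/655 C=1831424/1578863 D=2048/1991 G=6638592/4979491] → run A
t=7: vr[A=3072/1991 B=1024/655 C=1831424/1578863 D=2048/1991 G=6638592/4979491] → run D
t=8: vr[A=3072/1991 B=1024/655 C=1831424/1578863 D=929536/408155 G=6638592/4979491] → run C
t=9: vr[A=3072/1991 B=1024/655 C=2850816/1578863 D=929536/408155 G=6638592/4979491] → run G
t=10: vr[A=3072/1991 B=1024/655 C=2850816/1578863 D=929536/408155 G=8677376/4979491] → run A
t=11: vr[A=4096/1991 B=1024/655 C=2850816/1578863 D=929536/408155 G=8677376/4979491] → run B
t=12: vr[A=4096/1991 C=2850816/1578863 D=929536/408155 G=8677376/4979491] → run G
t=13: vr[A=4096/1991 C=2850816/1578863 D=929536/408155] → run C
t=14: vr[A=4096/1991 D=929536/408155] → run A
t=15: vr[D=929536/408155] → run D
t=16: vr[D=1439232/408155] → run D
t=17: vr[D=1948928/408155] → run D
t=18: vr[D=2458624/408155] → run D
t=19: vr[D=593664/81631] → run D
t=20: (idle)
t=21: (idle)
t=22: (idle)
t=23: (idle)
t=24: (idle)
t=25: (idle)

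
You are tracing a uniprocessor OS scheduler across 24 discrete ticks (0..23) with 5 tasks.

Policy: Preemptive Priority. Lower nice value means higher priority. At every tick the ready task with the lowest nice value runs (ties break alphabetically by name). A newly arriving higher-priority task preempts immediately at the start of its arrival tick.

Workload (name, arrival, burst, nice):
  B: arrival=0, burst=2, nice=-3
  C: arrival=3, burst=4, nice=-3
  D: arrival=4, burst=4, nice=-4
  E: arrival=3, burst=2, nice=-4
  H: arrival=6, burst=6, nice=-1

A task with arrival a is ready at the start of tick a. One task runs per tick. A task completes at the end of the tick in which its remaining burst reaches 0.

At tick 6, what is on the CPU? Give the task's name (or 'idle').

running at tick 6 = D

t=0: ready={B} → run B
t=1: ready={B} → run B
t=2: (idle)
t=3: ready={C,E} → run E
t=4: ready={C,D,E} → run D
t=5: ready={C,D,E} → run D
t=6: ready={C,D,E,H} → run D
t=7: ready={C,D,E,H} → run D
t=8: ready={C,E,H} → run E
t=9: ready={C,H} → run C
t=10: ready={C,H} → run C
t=11: ready={C,H} → run C
t=12: ready={C,H} → run C
t=13: ready={H} → run H
t=14: ready={H} → run H
t=15: ready={H} → run H
t=16: ready={H} → run H
t=17: ready={H} → run H
t=18: ready={H} → run H
t=19: (idle)
t=20: (idle)
t=21: (idle)
t=22: (idle)
t=23: (idle)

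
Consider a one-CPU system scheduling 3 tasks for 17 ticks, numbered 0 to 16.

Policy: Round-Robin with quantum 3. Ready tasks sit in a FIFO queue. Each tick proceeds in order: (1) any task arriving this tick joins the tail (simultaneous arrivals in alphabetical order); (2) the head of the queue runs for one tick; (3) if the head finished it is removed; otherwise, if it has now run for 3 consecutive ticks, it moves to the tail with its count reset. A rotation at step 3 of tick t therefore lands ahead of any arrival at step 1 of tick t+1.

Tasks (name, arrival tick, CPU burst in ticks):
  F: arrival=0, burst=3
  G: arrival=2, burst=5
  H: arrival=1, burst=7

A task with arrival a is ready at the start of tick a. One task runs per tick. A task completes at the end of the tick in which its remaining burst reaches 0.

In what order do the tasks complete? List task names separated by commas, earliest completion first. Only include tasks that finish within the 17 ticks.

t=0: queue=[F] q_used=0 → run F
t=1: queue=[F,H] q_used=1 → run F
t=2: queue=[F,H,G] q_used=2 → run F
t=3: queue=[H,G] q_used=0 → run H
t=4: queue=[H,G] q_used=1 → run H
t=5: queue=[H,G] q_used=2 → run H
t=6: queue=[G,H] q_used=0 → run G
t=7: queue=[G,H] q_used=1 → run G
t=8: queue=[G,H] q_used=2 → run G
t=9: queue=[H,G] q_used=0 → run H
t=10: queue=[H,G] q_used=1 → run H
t=11: queue=[H,G] q_used=2 → run H
t=12: queue=[G,H] q_used=0 → run G
t=13: queue=[G,H] q_used=1 → run G
t=14: queue=[H] q_used=0 → run H
t=15: (idle)
t=16: (idle)

completion order = F, G, H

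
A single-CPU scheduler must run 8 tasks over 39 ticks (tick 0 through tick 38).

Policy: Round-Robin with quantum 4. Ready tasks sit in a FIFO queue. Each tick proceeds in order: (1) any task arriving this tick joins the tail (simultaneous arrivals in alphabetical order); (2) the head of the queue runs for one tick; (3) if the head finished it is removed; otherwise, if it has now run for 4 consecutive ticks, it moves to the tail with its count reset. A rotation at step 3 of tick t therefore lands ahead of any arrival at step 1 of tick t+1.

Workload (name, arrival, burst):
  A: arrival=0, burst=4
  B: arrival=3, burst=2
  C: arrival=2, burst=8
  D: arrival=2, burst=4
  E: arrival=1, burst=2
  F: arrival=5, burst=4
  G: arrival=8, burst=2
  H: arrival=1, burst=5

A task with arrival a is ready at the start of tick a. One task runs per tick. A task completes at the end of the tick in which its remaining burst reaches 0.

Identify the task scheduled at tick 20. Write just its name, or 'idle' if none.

running at tick 20 = F

t=0: queue=[A] q_used=0 → run A
t=1: queue=[A,E,H] q_used=1 → run A
t=2: queue=[A,E,H,C,D] q_used=2 → run A
t=3: queue=[A,E,H,C,D,B] q_used=3 → run A
t=4: queue=[E,H,C,D,B] q_used=0 → run E
t=5: queue=[E,H,C,D,B,F] q_used=1 → run E
t=6: queue=[H,C,D,B,F] q_used=0 → run H
t=7: queue=[H,C,D,B,F] q_used=1 → run H
t=8: queue=[H,C,D,B,F,G] q_used=2 → run H
t=9: queue=[H,C,D,B,F,G] q_used=3 → run H
t=10: queue=[C,D,B,F,G,H] q_used=0 → run C
t=11: queue=[C,D,B,F,G,H] q_used=1 → run C
t=12: queue=[C,D,B,F,G,H] q_used=2 → run C
t=13: queue=[C,D,B,F,G,H] q_used=3 → run C
t=14: queue=[D,B,F,G,H,C] q_used=0 → run D
t=15: queue=[D,B,F,G,H,C] q_used=1 → run D
t=16: queue=[D,B,F,G,H,C] q_used=2 → run D
t=17: queue=[D,B,F,G,H,C] q_used=3 → run D
t=18: queue=[B,F,G,H,C] q_used=0 → run B
t=19: queue=[B,F,G,H,C] q_used=1 → run B
t=20: queue=[F,G,H,C] q_used=0 → run F
t=21: queue=[F,G,H,C] q_used=1 → run F
t=22: queue=[F,G,H,C] q_used=2 → run F
t=23: queue=[F,G,H,C] q_used=3 → run F
t=24: queue=[G,H,C] q_used=0 → run G
t=25: queue=[G,H,C] q_used=1 → run G
t=26: queue=[H,C] q_used=0 → run H
t=27: queue=[C] q_used=0 → run C
t=28: queue=[C] q_used=1 → run C
t=29: queue=[C] q_used=2 → run C
t=30: queue=[C] q_used=3 → run C
t=31: (idle)
t=32: (idle)
t=33: (idle)
t=34: (idle)
t=35: (idle)
t=36: (idle)
t=37: (idle)
t=38: (idle)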